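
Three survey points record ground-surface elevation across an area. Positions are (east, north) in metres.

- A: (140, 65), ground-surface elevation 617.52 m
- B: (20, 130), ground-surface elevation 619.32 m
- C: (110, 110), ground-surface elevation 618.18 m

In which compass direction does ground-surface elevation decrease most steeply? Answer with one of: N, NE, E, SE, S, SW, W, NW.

SE

Differences from A: to B (Δx, Δy, Δh) = (-120, 65, +1.80); to C = (-30, 45, +0.66).
Solve a·Δx + b·Δy = Δz: det = (-120)·45 − (-30)·65 = -3450.
∂z/∂x = [(+1.80)·45 − (+0.66)·65] / -3450 = -0.01104
∂z/∂y = [(-120)·(+0.66) − (-30)·(+1.80)] / -3450 = +0.007304
Steepest decrease is along −∇f = (+0.01104 E, -0.007304 N) → southeast.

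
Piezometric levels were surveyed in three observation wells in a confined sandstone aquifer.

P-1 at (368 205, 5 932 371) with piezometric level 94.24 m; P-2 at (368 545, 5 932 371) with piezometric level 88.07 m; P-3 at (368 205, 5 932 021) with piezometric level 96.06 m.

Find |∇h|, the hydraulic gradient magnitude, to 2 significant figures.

0.019

∂h/∂x = (88.07 − 94.24) / (368545 − 368205) = -0.01815
∂h/∂y = (96.06 − 94.24) / (5932021 − 5932371) = -0.005200
|∇h| = √(-0.01815² + -0.005200²) = 0.01888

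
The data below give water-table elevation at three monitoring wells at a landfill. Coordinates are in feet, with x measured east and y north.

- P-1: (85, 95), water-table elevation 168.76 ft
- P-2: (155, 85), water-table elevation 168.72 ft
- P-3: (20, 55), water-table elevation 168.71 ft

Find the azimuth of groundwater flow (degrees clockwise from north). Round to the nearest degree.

With h = a·x + b·y + c and P-1 as origin, the differences give:
  70·a + (-10)·b = -0.04
  (-65)·a + (-40)·b = -0.05
Eliminate b (×(-40) and ×(-10), subtract): -3450·a = 1.100 → a = ∂h/∂x = -0.0003188
Back-substitute: b = ∂h/∂y = +0.001768.
Flow direction (−∇h) has components (+0.0003188 E, -0.001768 N).
Azimuth = atan2(E, N) = atan2(+0.0003188, -0.001768) = 169.8° ≈ 170°.

170°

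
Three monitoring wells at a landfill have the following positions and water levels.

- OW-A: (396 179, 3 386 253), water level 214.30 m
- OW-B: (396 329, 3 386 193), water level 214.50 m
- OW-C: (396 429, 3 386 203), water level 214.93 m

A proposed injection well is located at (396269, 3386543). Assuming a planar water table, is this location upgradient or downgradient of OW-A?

With h = a·x + b·y + c and OW-A as origin, the differences give:
  150·a + (-60)·b = +0.20
  250·a + (-50)·b = +0.63
Eliminate b (×(-50) and ×(-60), subtract): 7500·a = 27.800 → a = ∂h/∂x = +0.003707
Back-substitute: b = ∂h/∂y = +0.005933.
Head at (396269, 3386543) = 214.30 + (+0.003707)·(90) + (+0.005933)·(290) = 216.35 m.
That is higher than the 214.30 m at OW-A, so the point is upgradient.

upgradient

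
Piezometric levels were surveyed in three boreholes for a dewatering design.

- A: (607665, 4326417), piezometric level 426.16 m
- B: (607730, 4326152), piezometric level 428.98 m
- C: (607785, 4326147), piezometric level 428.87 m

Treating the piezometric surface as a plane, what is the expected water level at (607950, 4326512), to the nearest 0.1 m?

With h = a·x + b·y + c and A as origin, the differences give:
  65·a + (-265)·b = +2.82
  120·a + (-270)·b = +2.71
Eliminate b (×(-270) and ×(-265), subtract): 14250·a = -43.250 → a = ∂h/∂x = -0.003035
Back-substitute: b = ∂h/∂y = -0.01139.
h(607950, 4326512) = 426.16 + (-0.003035)·(285) + (-0.01139)·(95) = 426.16 -0.865 -1.082 = 424.213 m.

424.2 m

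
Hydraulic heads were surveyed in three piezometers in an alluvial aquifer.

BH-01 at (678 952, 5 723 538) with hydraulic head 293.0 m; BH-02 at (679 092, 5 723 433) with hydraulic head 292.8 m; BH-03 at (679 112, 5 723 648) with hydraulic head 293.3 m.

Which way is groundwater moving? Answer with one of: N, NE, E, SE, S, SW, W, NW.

Three-point gradient (reference BH-01): Δ to BH-02 = (140, -105, -0.2), Δ to BH-03 = (160, 110, +0.3).
∂h/∂x = +0.0002950, ∂h/∂y = +0.002298 (det = 32200).
Flow = −∇h = (-0.0002950 east, -0.002298 north), which points south.

S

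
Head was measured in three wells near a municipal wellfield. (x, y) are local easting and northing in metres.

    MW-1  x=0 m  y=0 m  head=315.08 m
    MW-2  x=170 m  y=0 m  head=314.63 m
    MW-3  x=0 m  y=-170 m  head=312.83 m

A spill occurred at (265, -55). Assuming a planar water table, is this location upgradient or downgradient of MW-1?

∂h/∂x = (314.63 − 315.08) / (170 − 0) = -0.002647
∂h/∂y = (312.83 − 315.08) / (-170 − 0) = +0.01324
Head at (265, -55) = 315.08 + (-0.002647)·(265) + (+0.01324)·(-55) = 313.65 m.
That is lower than the 315.08 m at MW-1, so the point is downgradient.

downgradient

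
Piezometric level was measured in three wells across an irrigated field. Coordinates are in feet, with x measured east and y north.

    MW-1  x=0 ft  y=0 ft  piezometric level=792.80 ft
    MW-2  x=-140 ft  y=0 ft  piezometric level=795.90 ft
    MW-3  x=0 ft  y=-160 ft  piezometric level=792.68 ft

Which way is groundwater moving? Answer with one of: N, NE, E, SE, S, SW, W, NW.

E

∂h/∂x = (795.90 − 792.80) / (-140 − 0) = -0.02214
∂h/∂y = (792.68 − 792.80) / (-160 − 0) = +0.0007500
Flow = −∇h = (+0.02214 east, -0.0007500 north), which points east.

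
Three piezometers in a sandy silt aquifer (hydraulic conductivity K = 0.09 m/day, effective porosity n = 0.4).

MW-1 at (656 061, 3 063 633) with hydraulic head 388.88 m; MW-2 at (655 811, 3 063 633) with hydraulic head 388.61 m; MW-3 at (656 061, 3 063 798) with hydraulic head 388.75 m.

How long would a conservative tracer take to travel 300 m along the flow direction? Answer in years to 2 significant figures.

∂h/∂x = (388.61 − 388.88) / (655811 − 656061) = +0.001080
∂h/∂y = (388.75 − 388.88) / (3063798 − 3063633) = -0.0007879
|∇h| = √(0.001080² + -0.0007879²) = 0.001337
Seepage velocity v = K·i/n = 0.09 × 0.001337 / 0.4 = 0.0003008 m/day.
t = 300 / 0.0003008 = 9.973e+05 days = 2.73e+03 years.

2700 years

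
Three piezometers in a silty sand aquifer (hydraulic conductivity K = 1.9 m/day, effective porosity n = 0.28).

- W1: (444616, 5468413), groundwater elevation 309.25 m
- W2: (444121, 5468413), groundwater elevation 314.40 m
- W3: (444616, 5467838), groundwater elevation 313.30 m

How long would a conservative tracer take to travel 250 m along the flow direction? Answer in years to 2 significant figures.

∂h/∂x = (314.40 − 309.25) / (444121 − 444616) = -0.01040
∂h/∂y = (313.30 − 309.25) / (5467838 − 5468413) = -0.007043
|∇h| = √(-0.01040² + -0.007043²) = 0.01256
Seepage velocity v = K·i/n = 1.9 × 0.01256 / 0.28 = 0.08523 m/day.
t = 250 / 0.08523 = 2933 days = 8.03 years.

8.0 years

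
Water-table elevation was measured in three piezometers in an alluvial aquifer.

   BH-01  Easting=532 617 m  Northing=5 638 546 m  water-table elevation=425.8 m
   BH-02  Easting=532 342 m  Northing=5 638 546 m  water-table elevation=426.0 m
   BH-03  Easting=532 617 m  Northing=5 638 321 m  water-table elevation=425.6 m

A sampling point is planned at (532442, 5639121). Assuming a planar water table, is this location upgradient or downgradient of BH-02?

∂h/∂x = (426.0 − 425.8) / (532342 − 532617) = -0.0007273
∂h/∂y = (425.6 − 425.8) / (5638321 − 5638546) = +0.0008889
Head at (532442, 5639121) = 425.8 + (-0.0007273)·(-175) + (+0.0008889)·(575) = 426.44 m.
That is higher than the 426.0 m at BH-02, so the point is upgradient.

upgradient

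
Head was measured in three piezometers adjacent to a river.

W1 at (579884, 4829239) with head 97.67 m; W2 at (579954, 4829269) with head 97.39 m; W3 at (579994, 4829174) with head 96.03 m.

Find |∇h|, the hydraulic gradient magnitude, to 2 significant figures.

With h = a·x + b·y + c and W1 as origin, the differences give:
  70·a + 30·b = -0.28
  110·a + (-65)·b = -1.64
Eliminate b (×(-65) and ×30, subtract): -7850·a = 67.400 → a = ∂h/∂x = -0.008586
Back-substitute: b = ∂h/∂y = +0.01070.
|∇h| = √(-0.008586² + 0.01070²) = 0.01372

0.014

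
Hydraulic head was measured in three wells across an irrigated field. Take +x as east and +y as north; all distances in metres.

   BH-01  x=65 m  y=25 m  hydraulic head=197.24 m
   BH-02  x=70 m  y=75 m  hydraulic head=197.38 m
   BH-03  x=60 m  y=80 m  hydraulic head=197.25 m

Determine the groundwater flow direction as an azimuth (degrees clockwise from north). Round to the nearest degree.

Differences from BH-01: to BH-02 (Δx, Δy, Δh) = (5, 50, +0.14); to BH-03 = (-5, 55, +0.01).
Determinant of the coordinate differences = 5·55 − (-5)·50 = 525.
∂h/∂x = [(+0.14)·55 − (+0.01)·50] / 525 = +0.01371
∂h/∂y = [5·(+0.01) − (-5)·(+0.14)] / 525 = +0.001429
Flow direction (−∇h) has components (-0.01371 E, -0.001429 N).
Azimuth = atan2(E, N) = atan2(-0.01371, -0.001429) = 264.1° ≈ 264°.

264°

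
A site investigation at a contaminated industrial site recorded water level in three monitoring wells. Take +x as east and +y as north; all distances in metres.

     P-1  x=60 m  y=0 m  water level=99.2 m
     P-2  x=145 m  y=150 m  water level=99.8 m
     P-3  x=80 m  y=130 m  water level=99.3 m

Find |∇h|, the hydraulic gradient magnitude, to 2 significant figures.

0.0078

Differences from P-1: to P-2 (Δx, Δy, Δh) = (85, 150, +0.6); to P-3 = (20, 130, +0.1).
Determinant of the coordinate differences = 85·130 − 20·150 = 8050.
∂h/∂x = [(+0.6)·130 − (+0.1)·150] / 8050 = +0.007826
∂h/∂y = [85·(+0.1) − 20·(+0.6)] / 8050 = -0.0004348
|∇h| = √(0.007826² + -0.0004348²) = 0.007838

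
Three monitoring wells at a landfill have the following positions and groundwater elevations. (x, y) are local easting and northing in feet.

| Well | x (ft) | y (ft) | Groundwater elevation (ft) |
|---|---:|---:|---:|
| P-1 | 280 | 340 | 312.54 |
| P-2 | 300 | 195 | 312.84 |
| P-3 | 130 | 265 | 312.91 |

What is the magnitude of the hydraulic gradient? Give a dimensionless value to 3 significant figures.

Taking P-1 as reference: P-2−P-1 = (20, -145, +0.30); P-3−P-1 = (-150, -75, +0.37).
Solve a·Δx + b·Δy = Δh: det = 20·(-75) − (-150)·(-145) = -23250.
∂h/∂x = [(+0.30)·(-75) − (+0.37)·(-145)] / -23250 = -0.001340
∂h/∂y = [20·(+0.37) − (-150)·(+0.30)] / -23250 = -0.002254
|∇h| = √(-0.001340² + -0.002254²) = 0.002622

0.00262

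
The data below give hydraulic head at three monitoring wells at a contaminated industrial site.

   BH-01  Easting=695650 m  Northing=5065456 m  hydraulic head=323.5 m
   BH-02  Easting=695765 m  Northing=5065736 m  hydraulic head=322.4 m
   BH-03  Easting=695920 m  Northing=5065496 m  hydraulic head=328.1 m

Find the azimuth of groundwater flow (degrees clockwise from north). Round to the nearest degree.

Differences from BH-01: to BH-02 (Δx, Δy, Δh) = (115, 280, -1.1); to BH-03 = (270, 40, +4.6).
Solve a·Δx + b·Δy = Δh: det = 115·40 − 270·280 = -71000.
∂h/∂x = [(-1.1)·40 − (+4.6)·280] / -71000 = +0.01876
∂h/∂y = [115·(+4.6) − 270·(-1.1)] / -71000 = -0.01163
Flow direction (−∇h) has components (-0.01876 E, +0.01163 N).
Azimuth = atan2(E, N) = atan2(-0.01876, +0.01163) = 301.8° ≈ 302°.

302°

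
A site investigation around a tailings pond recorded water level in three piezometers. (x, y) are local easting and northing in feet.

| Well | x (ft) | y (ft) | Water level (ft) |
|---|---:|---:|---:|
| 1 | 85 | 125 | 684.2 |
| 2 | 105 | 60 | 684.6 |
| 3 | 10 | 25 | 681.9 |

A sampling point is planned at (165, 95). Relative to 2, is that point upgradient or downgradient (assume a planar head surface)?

upgradient

With h = a·x + b·y + c and 1 as origin, the differences give:
  20·a + (-65)·b = +0.4
  (-75)·a + (-100)·b = -2.3
Eliminate b (×(-100) and ×(-65), subtract): -6875·a = -189.50 → a = ∂h/∂x = +0.02756
Back-substitute: b = ∂h/∂y = +0.002327.
Head at (165, 95) = 684.2 + (+0.02756)·(80) + (+0.002327)·(-30) = 686.34 ft.
That is higher than the 684.6 ft at 2, so the point is upgradient.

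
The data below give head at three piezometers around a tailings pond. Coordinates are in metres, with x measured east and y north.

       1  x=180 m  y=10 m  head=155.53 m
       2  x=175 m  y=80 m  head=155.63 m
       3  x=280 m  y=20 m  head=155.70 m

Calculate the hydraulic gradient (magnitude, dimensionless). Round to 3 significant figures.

Three-point gradient (reference 1): Δ to 2 = (-5, 70, +0.10), Δ to 3 = (100, 10, +0.17).
∂h/∂x = +0.001546, ∂h/∂y = +0.001539 (det = -7050).
|∇h| = √(0.001546² + 0.001539²) = 0.002181

0.00218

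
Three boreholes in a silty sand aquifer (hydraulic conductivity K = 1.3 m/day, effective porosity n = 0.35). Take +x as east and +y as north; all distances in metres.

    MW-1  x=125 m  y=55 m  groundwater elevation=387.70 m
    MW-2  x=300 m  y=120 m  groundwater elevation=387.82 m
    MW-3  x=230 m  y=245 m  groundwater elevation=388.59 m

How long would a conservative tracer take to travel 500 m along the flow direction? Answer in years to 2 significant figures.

Three-point gradient (reference MW-1): Δ to MW-2 = (175, 65, +0.12), Δ to MW-3 = (105, 190, +0.89).
∂h/∂x = -0.001326, ∂h/∂y = +0.005417 (det = 26425).
|∇h| = √(-0.001326² + 0.005417²) = 0.005577
Seepage velocity v = K·i/n = 1.3 × 0.005577 / 0.35 = 0.02071 m/day.
t = 500 / 0.02071 = 2.414e+04 days = 66.1 years.

66 years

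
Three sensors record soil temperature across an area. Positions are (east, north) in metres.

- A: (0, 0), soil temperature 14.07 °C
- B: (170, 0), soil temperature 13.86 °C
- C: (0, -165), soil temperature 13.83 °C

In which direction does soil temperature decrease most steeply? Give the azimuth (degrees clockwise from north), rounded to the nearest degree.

∂T/∂x = (13.86 − 14.07) / (170 − 0) = -0.001235
∂T/∂y = (13.83 − 14.07) / (-165 − 0) = +0.001455
Steepest decrease is along −∇f: components (+0.001235 E, -0.001455 N).
Azimuth = atan2(+0.001235, -0.001455) = 139.7° ≈ 140°.

140°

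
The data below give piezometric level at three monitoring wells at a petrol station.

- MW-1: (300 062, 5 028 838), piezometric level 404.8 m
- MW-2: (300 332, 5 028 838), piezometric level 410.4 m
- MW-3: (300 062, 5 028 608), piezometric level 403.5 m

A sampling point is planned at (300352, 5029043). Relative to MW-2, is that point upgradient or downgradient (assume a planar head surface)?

∂h/∂x = (410.4 − 404.8) / (300332 − 300062) = +0.02074
∂h/∂y = (403.5 − 404.8) / (5028608 − 5028838) = +0.005652
Head at (300352, 5029043) = 404.8 + (+0.02074)·(290) + (+0.005652)·(205) = 411.97 m.
That is higher than the 410.4 m at MW-2, so the point is upgradient.

upgradient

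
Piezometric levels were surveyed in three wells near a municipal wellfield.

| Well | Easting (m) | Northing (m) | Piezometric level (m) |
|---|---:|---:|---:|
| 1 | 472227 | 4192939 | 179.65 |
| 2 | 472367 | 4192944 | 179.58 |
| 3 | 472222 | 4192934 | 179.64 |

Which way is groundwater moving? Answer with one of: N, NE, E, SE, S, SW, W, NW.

Taking 1 as reference: 2−1 = (140, 5, -0.07); 3−1 = (-5, -5, -0.01).
Solve a·Δx + b·Δy = Δh: det = 140·(-5) − (-5)·5 = -675.
∂h/∂x = [(-0.07)·(-5) − (-0.01)·5] / -675 = -0.0005926
∂h/∂y = [140·(-0.01) − (-5)·(-0.07)] / -675 = +0.002593
Flow = −∇h = (+0.0005926 east, -0.002593 north), which points south.

S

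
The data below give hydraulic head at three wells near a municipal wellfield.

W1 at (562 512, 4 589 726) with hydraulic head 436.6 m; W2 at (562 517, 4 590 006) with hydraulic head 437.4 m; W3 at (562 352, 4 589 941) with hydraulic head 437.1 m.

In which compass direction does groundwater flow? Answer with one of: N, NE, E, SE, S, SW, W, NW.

S

With h = a·x + b·y + c and W1 as origin, the differences give:
  5·a + 280·b = +0.8
  (-160)·a + 215·b = +0.5
Eliminate b (×215 and ×280, subtract): 45875·a = 32.00 → a = ∂h/∂x = +0.0006975
Back-substitute: b = ∂h/∂y = +0.002845.
Flow = −∇h = (-0.0006975 east, -0.002845 north), which points south.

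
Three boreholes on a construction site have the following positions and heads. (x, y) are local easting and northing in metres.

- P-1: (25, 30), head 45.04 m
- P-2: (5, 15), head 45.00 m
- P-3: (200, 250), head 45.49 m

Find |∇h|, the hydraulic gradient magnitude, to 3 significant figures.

With h = a·x + b·y + c and P-1 as origin, the differences give:
  (-20)·a + (-15)·b = -0.04
  175·a + 220·b = +0.45
Eliminate b (×220 and ×(-15), subtract): -1775·a = -2.050 → a = ∂h/∂x = +0.001155
Back-substitute: b = ∂h/∂y = +0.001127.
|∇h| = √(0.001155² + 0.001127²) = 0.001614

0.00161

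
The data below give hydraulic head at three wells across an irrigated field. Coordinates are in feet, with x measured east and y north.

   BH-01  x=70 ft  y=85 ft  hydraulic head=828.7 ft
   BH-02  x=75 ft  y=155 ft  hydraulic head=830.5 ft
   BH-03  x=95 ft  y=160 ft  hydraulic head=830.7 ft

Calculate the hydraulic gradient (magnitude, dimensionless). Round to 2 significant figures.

0.026

Taking BH-01 as reference: BH-02−BH-01 = (5, 70, +1.8); BH-03−BH-01 = (25, 75, +2.0).
Solve a·Δx + b·Δy = Δh: det = 5·75 − 25·70 = -1375.
∂h/∂x = [(+1.8)·75 − (+2.0)·70] / -1375 = +0.003636
∂h/∂y = [5·(+2.0) − 25·(+1.8)] / -1375 = +0.02545
|∇h| = √(0.003636² + 0.02545²) = 0.02571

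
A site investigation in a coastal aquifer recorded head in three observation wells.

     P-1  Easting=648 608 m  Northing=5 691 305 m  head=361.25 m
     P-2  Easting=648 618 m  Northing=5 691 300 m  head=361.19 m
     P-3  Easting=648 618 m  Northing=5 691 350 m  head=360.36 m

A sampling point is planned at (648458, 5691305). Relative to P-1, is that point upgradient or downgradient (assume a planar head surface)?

Three-point gradient (reference P-1): Δ to P-2 = (10, -5, -0.06), Δ to P-3 = (10, 45, -0.89).
∂h/∂x = -0.01430, ∂h/∂y = -0.01660 (det = 500).
Head at (648458, 5691305) = 361.25 + (-0.01430)·(-150) + (-0.01660)·(0) = 363.40 m.
That is higher than the 361.25 m at P-1, so the point is upgradient.

upgradient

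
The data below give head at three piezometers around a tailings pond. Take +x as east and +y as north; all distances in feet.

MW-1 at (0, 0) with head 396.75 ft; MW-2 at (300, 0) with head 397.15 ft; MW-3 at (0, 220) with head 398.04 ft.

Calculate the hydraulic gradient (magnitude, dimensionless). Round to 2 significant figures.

∂h/∂x = (397.15 − 396.75) / (300 − 0) = +0.001333
∂h/∂y = (398.04 − 396.75) / (220 − 0) = +0.005864
|∇h| = √(0.001333² + 0.005864²) = 0.006014

0.0060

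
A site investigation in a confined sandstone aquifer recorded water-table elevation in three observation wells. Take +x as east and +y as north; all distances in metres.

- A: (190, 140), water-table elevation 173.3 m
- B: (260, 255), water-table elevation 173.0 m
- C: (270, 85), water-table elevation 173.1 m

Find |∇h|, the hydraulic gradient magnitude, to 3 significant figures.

0.00312

Taking A as reference: B−A = (70, 115, -0.3); C−A = (80, -55, -0.2).
Determinant of the coordinate differences = 70·(-55) − 80·115 = -13050.
∂h/∂x = [(-0.3)·(-55) − (-0.2)·115] / -13050 = -0.003027
∂h/∂y = [70·(-0.2) − 80·(-0.3)] / -13050 = -0.0007663
|∇h| = √(-0.003027² + -0.0007663²) = 0.003122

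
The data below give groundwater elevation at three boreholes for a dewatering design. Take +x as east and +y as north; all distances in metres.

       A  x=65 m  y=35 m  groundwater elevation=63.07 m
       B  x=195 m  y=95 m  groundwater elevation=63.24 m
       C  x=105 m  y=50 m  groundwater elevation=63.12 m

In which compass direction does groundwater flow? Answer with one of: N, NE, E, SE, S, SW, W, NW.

Differences from A: to B (Δx, Δy, Δh) = (130, 60, +0.17); to C = (40, 15, +0.05).
Solve a·Δx + b·Δy = Δh: det = 130·15 − 40·60 = -450.
∂h/∂x = [(+0.17)·15 − (+0.05)·60] / -450 = +0.0010000
∂h/∂y = [130·(+0.05) − 40·(+0.17)] / -450 = +0.0006667
Flow = −∇h = (-0.0010000 east, -0.0006667 north), which points southwest.

SW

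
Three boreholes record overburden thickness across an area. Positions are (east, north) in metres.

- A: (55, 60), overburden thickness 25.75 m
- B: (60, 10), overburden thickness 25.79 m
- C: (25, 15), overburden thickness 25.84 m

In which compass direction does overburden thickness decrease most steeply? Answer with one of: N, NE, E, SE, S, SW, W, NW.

With d = a·x + b·y + c and A as origin, the differences give:
  5·a + (-50)·b = +0.04
  (-30)·a + (-45)·b = +0.09
Eliminate b (×(-45) and ×(-50), subtract): -1725·a = 2.700 → a = ∂d/∂x = -0.001565
Back-substitute: b = ∂d/∂y = -0.0009565.
Steepest decrease is along −∇f = (+0.001565 E, +0.0009565 N) → northeast.

NE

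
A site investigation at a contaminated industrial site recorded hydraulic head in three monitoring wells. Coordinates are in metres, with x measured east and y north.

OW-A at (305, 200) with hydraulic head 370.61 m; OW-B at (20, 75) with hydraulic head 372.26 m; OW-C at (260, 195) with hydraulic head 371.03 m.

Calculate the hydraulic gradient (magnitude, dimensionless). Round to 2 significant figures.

0.015

Taking OW-A as reference: OW-B−OW-A = (-285, -125, +1.65); OW-C−OW-A = (-45, -5, +0.42).
Solve a·Δx + b·Δy = Δh: det = (-285)·(-5) − (-45)·(-125) = -4200.
∂h/∂x = [(+1.65)·(-5) − (+0.42)·(-125)] / -4200 = -0.01054
∂h/∂y = [(-285)·(+0.42) − (-45)·(+1.65)] / -4200 = +0.01082
|∇h| = √(-0.01054² + 0.01082²) = 0.01511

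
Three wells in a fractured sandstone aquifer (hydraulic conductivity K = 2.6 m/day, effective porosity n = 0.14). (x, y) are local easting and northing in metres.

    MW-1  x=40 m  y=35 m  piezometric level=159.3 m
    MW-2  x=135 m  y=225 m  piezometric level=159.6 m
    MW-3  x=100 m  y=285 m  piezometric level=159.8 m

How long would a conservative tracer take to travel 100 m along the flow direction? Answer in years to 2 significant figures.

With h = a·x + b·y + c and MW-1 as origin, the differences give:
  95·a + 190·b = +0.3
  60·a + 250·b = +0.5
Eliminate b (×250 and ×190, subtract): 12350·a = -20.00 → a = ∂h/∂x = -0.001619
Back-substitute: b = ∂h/∂y = +0.002389.
|∇h| = √(-0.001619² + 0.002389²) = 0.002886
Seepage velocity v = K·i/n = 2.6 × 0.002886 / 0.14 = 0.0536 m/day.
t = 100 / 0.0536 = 1866 days = 5.11 years.

5.1 years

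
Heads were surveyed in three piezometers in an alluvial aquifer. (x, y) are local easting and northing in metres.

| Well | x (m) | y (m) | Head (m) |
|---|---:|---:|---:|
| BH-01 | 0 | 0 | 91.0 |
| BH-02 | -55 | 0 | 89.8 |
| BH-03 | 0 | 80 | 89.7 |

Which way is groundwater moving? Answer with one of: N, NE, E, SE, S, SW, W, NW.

NW

∂h/∂x = (89.8 − 91.0) / (-55 − 0) = +0.02182
∂h/∂y = (89.7 − 91.0) / (80 − 0) = -0.01625
Flow = −∇h = (-0.02182 east, +0.01625 north), which points northwest.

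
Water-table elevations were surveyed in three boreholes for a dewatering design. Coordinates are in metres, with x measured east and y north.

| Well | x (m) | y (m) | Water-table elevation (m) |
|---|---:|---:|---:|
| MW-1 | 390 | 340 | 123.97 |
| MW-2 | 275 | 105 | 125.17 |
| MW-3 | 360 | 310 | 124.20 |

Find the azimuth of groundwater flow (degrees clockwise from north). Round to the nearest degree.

With h = a·x + b·y + c and MW-1 as origin, the differences give:
  (-115)·a + (-235)·b = +1.20
  (-30)·a + (-30)·b = +0.23
Eliminate b (×(-30) and ×(-235), subtract): -3600·a = 18.050 → a = ∂h/∂x = -0.005014
Back-substitute: b = ∂h/∂y = -0.002653.
Flow direction (−∇h) has components (+0.005014 E, +0.002653 N).
Azimuth = atan2(E, N) = atan2(+0.005014, +0.002653) = 62.1° ≈ 062°.

062°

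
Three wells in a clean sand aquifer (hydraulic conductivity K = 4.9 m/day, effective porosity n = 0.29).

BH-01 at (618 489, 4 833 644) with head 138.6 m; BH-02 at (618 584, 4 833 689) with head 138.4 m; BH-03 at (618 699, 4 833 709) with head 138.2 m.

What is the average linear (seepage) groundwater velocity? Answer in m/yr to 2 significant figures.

Taking BH-01 as reference: BH-02−BH-01 = (95, 45, -0.2); BH-03−BH-01 = (210, 65, -0.4).
Determinant of the coordinate differences = 95·65 − 210·45 = -3275.
∂h/∂x = [(-0.2)·65 − (-0.4)·45] / -3275 = -0.001527
∂h/∂y = [95·(-0.4) − 210·(-0.2)] / -3275 = -0.001221
|∇h| = √(-0.001527² + -0.001221²) = 0.001955
Seepage velocity v = K·i/n = 4.9 × 0.001955 / 0.29 = 0.03303 m/day = 12.06 m/yr.

12 m/yr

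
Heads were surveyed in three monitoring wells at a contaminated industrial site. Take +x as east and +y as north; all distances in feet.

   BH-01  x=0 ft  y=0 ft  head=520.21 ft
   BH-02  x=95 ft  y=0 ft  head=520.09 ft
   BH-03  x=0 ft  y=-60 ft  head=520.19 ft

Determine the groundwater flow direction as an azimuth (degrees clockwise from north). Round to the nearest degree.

∂h/∂x = (520.09 − 520.21) / (95 − 0) = -0.001263
∂h/∂y = (520.19 − 520.21) / (-60 − 0) = +0.0003333
Flow direction (−∇h) has components (+0.001263 E, -0.0003333 N).
Azimuth = atan2(E, N) = atan2(+0.001263, -0.0003333) = 104.8° ≈ 105°.

105°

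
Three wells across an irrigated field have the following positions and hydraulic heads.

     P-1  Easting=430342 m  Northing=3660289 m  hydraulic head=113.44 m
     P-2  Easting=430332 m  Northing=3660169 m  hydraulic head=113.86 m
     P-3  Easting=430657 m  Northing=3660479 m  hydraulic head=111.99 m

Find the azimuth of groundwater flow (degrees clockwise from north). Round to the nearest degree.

With h = a·x + b·y + c and P-1 as origin, the differences give:
  (-10)·a + (-120)·b = +0.42
  315·a + 190·b = -1.45
Eliminate b (×190 and ×(-120), subtract): 35900·a = -94.200 → a = ∂h/∂x = -0.002624
Back-substitute: b = ∂h/∂y = -0.003281.
Flow direction (−∇h) has components (+0.002624 E, +0.003281 N).
Azimuth = atan2(E, N) = atan2(+0.002624, +0.003281) = 38.6° ≈ 039°.

039°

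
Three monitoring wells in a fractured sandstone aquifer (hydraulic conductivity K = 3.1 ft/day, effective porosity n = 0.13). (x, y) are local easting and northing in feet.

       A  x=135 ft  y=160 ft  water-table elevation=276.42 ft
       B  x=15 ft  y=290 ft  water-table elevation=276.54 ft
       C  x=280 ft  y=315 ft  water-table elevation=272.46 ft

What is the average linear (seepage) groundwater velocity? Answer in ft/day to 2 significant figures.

0.45 ft/day

Differences from A: to B (Δx, Δy, Δh) = (-120, 130, +0.12); to C = (145, 155, -3.96).
Determinant of the coordinate differences = (-120)·155 − 145·130 = -37450.
∂h/∂x = [(+0.12)·155 − (-3.96)·130] / -37450 = -0.01424
∂h/∂y = [(-120)·(-3.96) − 145·(+0.12)] / -37450 = -0.01222
|∇h| = √(-0.01424² + -0.01222²) = 0.01876
Seepage velocity v = K·i/n = 3.1 × 0.01876 / 0.13 = 0.4474 ft/day.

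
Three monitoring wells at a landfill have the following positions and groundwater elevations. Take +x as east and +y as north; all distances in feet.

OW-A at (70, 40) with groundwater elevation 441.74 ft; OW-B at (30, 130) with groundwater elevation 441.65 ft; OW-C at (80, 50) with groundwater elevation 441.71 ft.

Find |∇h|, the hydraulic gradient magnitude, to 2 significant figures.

0.0021

With h = a·x + b·y + c and OW-A as origin, the differences give:
  (-40)·a + 90·b = -0.09
  10·a + 10·b = -0.03
Eliminate b (×10 and ×90, subtract): -1300·a = 1.800 → a = ∂h/∂x = -0.001385
Back-substitute: b = ∂h/∂y = -0.001615.
|∇h| = √(-0.001385² + -0.001615²) = 0.002128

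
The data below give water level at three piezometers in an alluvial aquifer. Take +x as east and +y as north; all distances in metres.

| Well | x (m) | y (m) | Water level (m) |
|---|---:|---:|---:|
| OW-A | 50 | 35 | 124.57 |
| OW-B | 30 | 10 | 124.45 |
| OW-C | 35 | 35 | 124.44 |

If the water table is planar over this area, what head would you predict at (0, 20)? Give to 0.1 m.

124.2 m

Taking OW-A as reference: OW-B−OW-A = (-20, -25, -0.12); OW-C−OW-A = (-15, 0, -0.13).
Solve a·Δx + b·Δy = Δh: det = (-20)·0 − (-15)·(-25) = -375.
∂h/∂x = [(-0.12)·0 − (-0.13)·(-25)] / -375 = +0.008667
∂h/∂y = [(-20)·(-0.13) − (-15)·(-0.12)] / -375 = -0.002133
h(0, 20) = 124.57 + (+0.008667)·(-50) + (-0.002133)·(-15) = 124.57 -0.433 +0.032 = 124.169 m.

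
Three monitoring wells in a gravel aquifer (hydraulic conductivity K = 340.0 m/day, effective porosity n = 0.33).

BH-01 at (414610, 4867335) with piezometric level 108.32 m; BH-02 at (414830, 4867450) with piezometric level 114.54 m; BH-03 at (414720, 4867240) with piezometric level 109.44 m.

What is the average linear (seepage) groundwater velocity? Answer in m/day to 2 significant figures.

Three-point gradient (reference BH-01): Δ to BH-02 = (220, 115, +6.22), Δ to BH-03 = (110, -95, +1.12).
∂h/∂x = +0.02145, ∂h/∂y = +0.01305 (det = -33550).
|∇h| = √(0.02145² + 0.01305²) = 0.02511
Seepage velocity v = K·i/n = 340.0 × 0.02511 / 0.33 = 25.87 m/day.

26 m/day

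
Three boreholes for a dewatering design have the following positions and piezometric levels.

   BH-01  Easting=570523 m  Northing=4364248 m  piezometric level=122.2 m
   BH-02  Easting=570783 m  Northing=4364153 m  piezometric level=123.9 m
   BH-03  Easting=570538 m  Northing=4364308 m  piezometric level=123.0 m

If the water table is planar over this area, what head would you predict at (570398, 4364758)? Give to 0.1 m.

Differences from BH-01: to BH-02 (Δx, Δy, Δh) = (260, -95, +1.7); to BH-03 = (15, 60, +0.8).
Determinant of the coordinate differences = 260·60 − 15·(-95) = 17025.
∂h/∂x = [(+1.7)·60 − (+0.8)·(-95)] / 17025 = +0.01046
∂h/∂y = [260·(+0.8) − 15·(+1.7)] / 17025 = +0.01072
h(570398, 4364758) = 122.2 + (+0.01046)·(-125) + (+0.01072)·(510) = 122.2 -1.307 +5.467 = 126.360 m.

126.4 m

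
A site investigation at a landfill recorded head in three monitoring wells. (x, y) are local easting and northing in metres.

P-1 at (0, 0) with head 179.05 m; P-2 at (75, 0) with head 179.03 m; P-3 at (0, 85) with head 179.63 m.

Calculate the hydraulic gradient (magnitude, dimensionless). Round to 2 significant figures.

0.0068

∂h/∂x = (179.03 − 179.05) / (75 − 0) = -0.0002667
∂h/∂y = (179.63 − 179.05) / (85 − 0) = +0.006824
|∇h| = √(-0.0002667² + 0.006824²) = 0.006829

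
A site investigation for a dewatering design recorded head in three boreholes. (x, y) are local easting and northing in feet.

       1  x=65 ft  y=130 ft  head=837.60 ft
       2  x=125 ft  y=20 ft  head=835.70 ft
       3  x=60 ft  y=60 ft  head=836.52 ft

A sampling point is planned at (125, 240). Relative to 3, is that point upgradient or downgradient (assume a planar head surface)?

With h = a·x + b·y + c and 1 as origin, the differences give:
  60·a + (-110)·b = -1.90
  (-5)·a + (-70)·b = -1.08
Eliminate b (×(-70) and ×(-110), subtract): -4750·a = 14.200 → a = ∂h/∂x = -0.002989
Back-substitute: b = ∂h/∂y = +0.01564.
Head at (125, 240) = 837.60 + (-0.002989)·(60) + (+0.01564)·(110) = 839.14 ft.
That is higher than the 836.52 ft at 3, so the point is upgradient.

upgradient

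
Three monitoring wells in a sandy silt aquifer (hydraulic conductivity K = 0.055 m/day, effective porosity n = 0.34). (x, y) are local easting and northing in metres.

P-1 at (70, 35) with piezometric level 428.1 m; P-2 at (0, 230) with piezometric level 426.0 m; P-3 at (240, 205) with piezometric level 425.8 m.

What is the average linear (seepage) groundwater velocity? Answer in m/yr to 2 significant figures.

0.69 m/yr

Taking P-1 as reference: P-2−P-1 = (-70, 195, -2.1); P-3−P-1 = (170, 170, -2.3).
Solve a·Δx + b·Δy = Δh: det = (-70)·170 − 170·195 = -45050.
∂h/∂x = [(-2.1)·170 − (-2.3)·195] / -45050 = -0.002031
∂h/∂y = [(-70)·(-2.3) − 170·(-2.1)] / -45050 = -0.01150
|∇h| = √(-0.002031² + -0.01150²) = 0.01168
Seepage velocity v = K·i/n = 0.055 × 0.01168 / 0.34 = 0.001889 m/day = 0.69 m/yr.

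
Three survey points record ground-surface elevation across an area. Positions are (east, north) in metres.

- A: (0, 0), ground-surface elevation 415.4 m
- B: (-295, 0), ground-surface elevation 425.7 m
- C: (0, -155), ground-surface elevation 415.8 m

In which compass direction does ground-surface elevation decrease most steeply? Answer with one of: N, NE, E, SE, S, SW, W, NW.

E

∂z/∂x = (425.7 − 415.4) / (-295 − 0) = -0.03492
∂z/∂y = (415.8 − 415.4) / (-155 − 0) = -0.002581
Steepest decrease is along −∇f = (+0.03492 E, +0.002581 N) → east.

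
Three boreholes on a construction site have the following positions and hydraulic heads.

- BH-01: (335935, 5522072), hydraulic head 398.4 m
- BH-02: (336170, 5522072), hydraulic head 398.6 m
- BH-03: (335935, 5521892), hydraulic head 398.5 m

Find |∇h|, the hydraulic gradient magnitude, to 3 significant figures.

∂h/∂x = (398.6 − 398.4) / (336170 − 335935) = +0.0008511
∂h/∂y = (398.5 − 398.4) / (5521892 − 5522072) = -0.0005556
|∇h| = √(0.0008511² + -0.0005556²) = 0.001016

0.00102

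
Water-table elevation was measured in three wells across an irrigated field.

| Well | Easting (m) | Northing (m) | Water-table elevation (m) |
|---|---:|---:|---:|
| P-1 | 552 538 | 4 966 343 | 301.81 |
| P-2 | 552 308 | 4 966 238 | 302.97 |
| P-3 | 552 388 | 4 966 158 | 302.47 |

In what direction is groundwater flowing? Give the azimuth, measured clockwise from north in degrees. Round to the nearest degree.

Taking P-1 as reference: P-2−P-1 = (-230, -105, +1.16); P-3−P-1 = (-150, -185, +0.66).
Solve a·Δx + b·Δy = Δh: det = (-230)·(-185) − (-150)·(-105) = 26800.
∂h/∂x = [(+1.16)·(-185) − (+0.66)·(-105)] / 26800 = -0.005422
∂h/∂y = [(-230)·(+0.66) − (-150)·(+1.16)] / 26800 = +0.0008284
Flow direction (−∇h) has components (+0.005422 E, -0.0008284 N).
Azimuth = atan2(E, N) = atan2(+0.005422, -0.0008284) = 98.7° ≈ 099°.

099°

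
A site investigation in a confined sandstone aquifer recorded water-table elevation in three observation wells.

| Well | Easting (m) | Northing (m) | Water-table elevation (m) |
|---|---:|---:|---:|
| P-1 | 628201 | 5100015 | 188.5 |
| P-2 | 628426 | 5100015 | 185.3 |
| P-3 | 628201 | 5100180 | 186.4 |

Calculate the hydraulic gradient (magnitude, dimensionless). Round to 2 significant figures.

0.019

∂h/∂x = (185.3 − 188.5) / (628426 − 628201) = -0.01422
∂h/∂y = (186.4 − 188.5) / (5100180 − 5100015) = -0.01273
|∇h| = √(-0.01422² + -0.01273²) = 0.01909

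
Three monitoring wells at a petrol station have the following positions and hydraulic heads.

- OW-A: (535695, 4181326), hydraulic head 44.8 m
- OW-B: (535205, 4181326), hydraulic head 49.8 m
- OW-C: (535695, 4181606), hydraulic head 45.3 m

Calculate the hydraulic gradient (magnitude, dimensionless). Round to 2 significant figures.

0.010

∂h/∂x = (49.8 − 44.8) / (535205 − 535695) = -0.01020
∂h/∂y = (45.3 − 44.8) / (4181606 − 4181326) = +0.001786
|∇h| = √(-0.01020² + 0.001786²) = 0.01036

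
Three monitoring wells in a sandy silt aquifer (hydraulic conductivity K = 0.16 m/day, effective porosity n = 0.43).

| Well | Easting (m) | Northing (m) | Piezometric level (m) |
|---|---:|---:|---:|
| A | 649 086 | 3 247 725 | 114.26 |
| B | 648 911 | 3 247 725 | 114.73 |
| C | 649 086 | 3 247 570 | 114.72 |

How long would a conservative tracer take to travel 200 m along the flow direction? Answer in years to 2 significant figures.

∂h/∂x = (114.73 − 114.26) / (648911 − 649086) = -0.002686
∂h/∂y = (114.72 − 114.26) / (3247570 − 3247725) = -0.002968
|∇h| = √(-0.002686² + -0.002968²) = 0.004003
Seepage velocity v = K·i/n = 0.16 × 0.004003 / 0.43 = 0.001489 m/day.
t = 200 / 0.001489 = 1.343e+05 days = 368 years.

370 years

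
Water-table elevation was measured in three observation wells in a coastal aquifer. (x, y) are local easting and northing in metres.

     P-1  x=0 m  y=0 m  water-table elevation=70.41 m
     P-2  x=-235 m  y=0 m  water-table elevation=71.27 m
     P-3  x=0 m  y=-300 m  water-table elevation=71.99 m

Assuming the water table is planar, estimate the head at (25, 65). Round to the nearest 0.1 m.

∂h/∂x = (71.27 − 70.41) / (-235 − 0) = -0.003660
∂h/∂y = (71.99 − 70.41) / (-300 − 0) = -0.005267
h(25, 65) = 70.41 + (-0.003660)·(25) + (-0.005267)·(65) = 70.41 -0.091 -0.342 = 69.976 m.

70.0 m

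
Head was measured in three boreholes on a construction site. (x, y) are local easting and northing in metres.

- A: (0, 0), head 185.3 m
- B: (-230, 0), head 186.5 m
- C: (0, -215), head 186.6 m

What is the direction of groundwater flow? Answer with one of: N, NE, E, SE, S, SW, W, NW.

∂h/∂x = (186.5 − 185.3) / (-230 − 0) = -0.005217
∂h/∂y = (186.6 − 185.3) / (-215 − 0) = -0.006047
Flow = −∇h = (+0.005217 east, +0.006047 north), which points northeast.

NE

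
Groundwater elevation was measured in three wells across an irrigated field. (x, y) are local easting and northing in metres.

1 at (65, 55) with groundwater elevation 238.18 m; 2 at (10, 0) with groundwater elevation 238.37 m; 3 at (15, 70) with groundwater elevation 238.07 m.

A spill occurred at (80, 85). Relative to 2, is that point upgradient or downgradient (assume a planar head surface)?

downgradient

Taking 1 as reference: 2−1 = (-55, -55, +0.19); 3−1 = (-50, 15, -0.11).
Solve a·Δx + b·Δy = Δh: det = (-55)·15 − (-50)·(-55) = -3575.
∂h/∂x = [(+0.19)·15 − (-0.11)·(-55)] / -3575 = +0.0008951
∂h/∂y = [(-55)·(-0.11) − (-50)·(+0.19)] / -3575 = -0.004350
Head at (80, 85) = 238.18 + (+0.0008951)·(15) + (-0.004350)·(30) = 238.06 m.
That is lower than the 238.37 m at 2, so the point is downgradient.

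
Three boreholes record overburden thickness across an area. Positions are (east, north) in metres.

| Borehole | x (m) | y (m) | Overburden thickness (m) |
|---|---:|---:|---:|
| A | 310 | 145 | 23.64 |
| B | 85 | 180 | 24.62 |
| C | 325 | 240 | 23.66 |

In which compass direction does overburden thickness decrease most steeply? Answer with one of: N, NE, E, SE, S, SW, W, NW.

With d = a·x + b·y + c and A as origin, the differences give:
  (-225)·a + 35·b = +0.98
  15·a + 95·b = +0.02
Eliminate b (×95 and ×35, subtract): -21900·a = 92.400 → a = ∂d/∂x = -0.004219
Back-substitute: b = ∂d/∂y = +0.0008767.
Steepest decrease is along −∇f = (+0.004219 E, -0.0008767 N) → east.

E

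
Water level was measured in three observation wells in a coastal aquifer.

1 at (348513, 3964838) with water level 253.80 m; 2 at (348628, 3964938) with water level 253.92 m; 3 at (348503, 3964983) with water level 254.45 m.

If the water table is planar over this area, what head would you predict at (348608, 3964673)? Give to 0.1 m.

Differences from 1: to 2 (Δx, Δy, Δh) = (115, 100, +0.12); to 3 = (-10, 145, +0.65).
Determinant of the coordinate differences = 115·145 − (-10)·100 = 17675.
∂h/∂x = [(+0.12)·145 − (+0.65)·100] / 17675 = -0.002693
∂h/∂y = [115·(+0.65) − (-10)·(+0.12)] / 17675 = +0.004297
h(348608, 3964673) = 253.80 + (-0.002693)·(95) + (+0.004297)·(-165) = 253.80 -0.256 -0.709 = 252.835 m.

252.8 m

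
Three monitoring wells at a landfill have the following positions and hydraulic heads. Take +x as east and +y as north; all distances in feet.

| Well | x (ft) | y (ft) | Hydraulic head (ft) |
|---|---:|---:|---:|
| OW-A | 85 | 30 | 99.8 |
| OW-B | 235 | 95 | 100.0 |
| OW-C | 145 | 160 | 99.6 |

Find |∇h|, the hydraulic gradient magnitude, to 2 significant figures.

0.0037

Taking OW-A as reference: OW-B−OW-A = (150, 65, +0.2); OW-C−OW-A = (60, 130, -0.2).
Determinant of the coordinate differences = 150·130 − 60·65 = 15600.
∂h/∂x = [(+0.2)·130 − (-0.2)·65] / 15600 = +0.002500
∂h/∂y = [150·(-0.2) − 60·(+0.2)] / 15600 = -0.002692
|∇h| = √(0.002500² + -0.002692²) = 0.003674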